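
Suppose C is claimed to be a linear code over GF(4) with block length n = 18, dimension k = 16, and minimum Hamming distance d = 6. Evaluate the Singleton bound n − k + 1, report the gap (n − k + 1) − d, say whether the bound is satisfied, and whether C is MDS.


Singleton RHS = n − k + 1 = 3, slack = -3, bound violated (no such code; not MDS).

Singleton bound: d ≤ n − k + 1.
Here n = 18, k = 16, so n − k + 1 = 3.
Given d = 6, check d ≤ 3: NO.
Slack = (n − k + 1) − d = -3.
The slack is negative: d = 6 exceeds n − k + 1 = 3 by 3, so the Singleton bound is violated and no linear [18, 16, 6]_4 code can exist. In particular it is not MDS (MDS requires d = n − k + 1 exactly).
Description: the claimed parameters are [18, 16, 6]_4; such a code would be impossible (violates the Singleton bound).


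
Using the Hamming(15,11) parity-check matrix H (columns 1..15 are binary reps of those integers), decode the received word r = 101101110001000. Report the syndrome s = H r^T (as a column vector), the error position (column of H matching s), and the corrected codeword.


s = (0, 0, 1, 1)^T, error position = 3, corrected codeword c = 100101110001000

Compute s = H r^T mod 2 one row at a time:
  s_1 = 1 + 0 + 0 + 0 + 1 + 0 + 0 + 0 = 2 ≡ 0 (mod 2).
  s_2 = 1 + 0 + 1 + 1 + 1 + 0 + 0 + 0 = 4 ≡ 0 (mod 2).
  s_3 = 0 + 1 + 1 + 1 + 0 + 0 + 0 + 0 = 3 ≡ 1 (mod 2).
  s_4 = 1 + 1 + 0 + 1 + 0 + 0 + 0 + 0 = 3 ≡ 1 (mod 2).
s = (0, 0, 1, 1)^T — this equals column 3 of H (binary 0011), so error is at position 3.
Correct: flip bit 3 of r = 101101110001000 to get c = 100101110001000.


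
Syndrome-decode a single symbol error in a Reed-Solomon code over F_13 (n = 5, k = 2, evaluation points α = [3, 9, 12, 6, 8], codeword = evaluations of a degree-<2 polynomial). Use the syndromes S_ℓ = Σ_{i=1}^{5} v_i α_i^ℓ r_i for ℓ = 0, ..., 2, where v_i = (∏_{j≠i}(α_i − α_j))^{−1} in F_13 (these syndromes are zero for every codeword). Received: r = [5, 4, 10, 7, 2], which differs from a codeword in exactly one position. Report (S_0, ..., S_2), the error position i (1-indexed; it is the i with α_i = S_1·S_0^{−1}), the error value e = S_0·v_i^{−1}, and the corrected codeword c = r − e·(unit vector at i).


S = (1, 6, 10), error at position 4, error magnitude e = 9, c = [5, 4, 10, 11, 2].

Step 1: column multipliers v_i = (∏_{j≠i}(α_i − α_j))^{−1} mod 13.
  i = 1 (α = 3): (3−9)(3−12)(3−6)(3−8) = (−6)·(−9)·(−3)·(−5) = 810 ≡ 4, so v_1 = 4^{−1} = 10 (mod 13).
  i = 2 (α = 9): (9−3)(9−12)(9−6)(9−8) = 6·(−3)·3·1 = −54 ≡ 11, so v_2 = 11^{−1} = 6 (mod 13).
  i = 3 (α = 12): (12−3)(12−9)(12−6)(12−8) = 9·3·6·4 = 648 ≡ 11, so v_3 = 11^{−1} = 6 (mod 13).
  i = 4 (α = 6): (6−3)(6−9)(6−12)(6−8) = 3·(−3)·(−6)·(−2) = −108 ≡ 9, so v_4 = 9^{−1} = 3 (mod 13).
  i = 5 (α = 8): (8−3)(8−9)(8−12)(8−6) = 5·(−1)·(−4)·2 = 40 ≡ 1, so v_5 = 1^{−1} = 1 (mod 13).
  v = [10, 6, 6, 3, 1].
Step 2: syndromes of r = [5, 4, 10, 7, 2] (all sums mod 13).
  S_0 = Σ v_i r_i = 10·5 + 6·4 + 6·10 + 3·7 + 1·2 = 157 ≡ 1.
  S_1 = Σ v_i α_i r_i = 10·3·5 + 6·9·4 + 6·12·10 + 3·6·7 + 1·8·2 = 1228 ≡ 6.
  α_i^2 mod 13 = [9, 3, 1, 10, 12].
  S_2 = Σ v_i α_i^2 r_i = 10·9·5 + 6·3·4 + 6·1·10 + 3·10·7 + 1·12·2 = 816 ≡ 10.
  S = (1, 6, 10) ≠ 0, so r is not a codeword (an error is present).
Step 3: locate the error. For a single error e at position i, S_ℓ = v_i·e·α_i^ℓ, so α_err = S_1/S_0.
  S_0^{−1} = 1^{−1} = 1 (mod 13), so α_err = 6·1 = 6 ≡ 6 = α_4. Error position i = 4.
  Consistency check: S_2/S_1 = 10·11 = 110 ≡ 6 = α_err ✓ (single-error assumption holds).
Step 4: error magnitude e = S_0/v_4 = S_0·∏_{j≠4}(α_4 − α_j) = 1·9 = 9 ≡ 9 (mod 13).
Step 5: correct position 4: c_4 = r_4 − e = 7 − 9 ≡ 11 (mod 13). Hence c = [5, 4, 10, 11, 2].
  Check: interpolating c through the α_i gives m(x) = 12 + 2·x (degree < 2) with m(α_i) = c_i for every i, so c is indeed a codeword.


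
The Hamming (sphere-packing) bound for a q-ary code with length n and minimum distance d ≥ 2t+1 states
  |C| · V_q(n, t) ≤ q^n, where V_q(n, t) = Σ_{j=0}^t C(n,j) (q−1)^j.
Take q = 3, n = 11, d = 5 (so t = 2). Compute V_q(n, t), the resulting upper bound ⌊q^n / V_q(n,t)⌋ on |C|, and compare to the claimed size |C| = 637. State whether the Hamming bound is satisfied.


V_q(n, t) = 243, q^n = 177147, Hamming bound = 729, |C| = 637 ≤ bound (satisfied).

Step 1: Compute V_q(n, t) = Σ_{j=0}^2 C(n, j) (q−1)^j.
  j = 0: C(11,0)·(2)^0 = 1·1 = 1.
  j = 1: C(11,1)·(2)^1 = 11·2 = 22.
  j = 2: C(11,2)·(2)^2 = 55·4 = 220.
  V_q(n, t) = 1 + 22 + 220 = 243.
Step 2: q^n = 3^11 = 177147.
Step 3: Hamming bound ⌊q^n / V_q(n,t)⌋ = ⌊177147/243⌋ = 729.
Step 4: Compare |C| = 637 to 729: satisfied.
The claimed |C| lies below the Hamming bound.


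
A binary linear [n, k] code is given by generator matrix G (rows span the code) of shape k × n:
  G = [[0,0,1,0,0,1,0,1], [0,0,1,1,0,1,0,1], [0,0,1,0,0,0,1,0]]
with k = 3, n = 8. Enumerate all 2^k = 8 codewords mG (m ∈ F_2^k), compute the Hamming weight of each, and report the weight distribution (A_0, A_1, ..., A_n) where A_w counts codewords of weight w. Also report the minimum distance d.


Weight distribution: A_0 = 1, A_1 = 1, A_2 = 1, A_3 = 3, A_4 = 2. Minimum distance d = 1.

Enumerate all 2^3 = 8 messages m ∈ F_2^3.
For each, compute codeword c = mG in F_2^8, then tally its weight.
  m = 000 → c = 00000000, weight = 0.
  m = 100 → c = 00100101, weight = 3.
  m = 010 → c = 00110101, weight = 4.
  m = 110 → c = 00010000, weight = 1.
  m = 001 → c = 00100010, weight = 2.
  m = 101 → c = 00000111, weight = 3.
  m = 011 → c = 00010111, weight = 4.
  m = 111 → c = 00110010, weight = 3.
Tally weights:
  weight 0: 1 codewords.
  weight 1: 1 codewords.
  weight 2: 1 codewords.
  weight 3: 3 codewords.
  weight 4: 2 codewords.
Minimum distance d = smallest w > 0 with A_w > 0 = 1.
Sanity: Σ A_w = 8 = 2^3 = 8 ✓.


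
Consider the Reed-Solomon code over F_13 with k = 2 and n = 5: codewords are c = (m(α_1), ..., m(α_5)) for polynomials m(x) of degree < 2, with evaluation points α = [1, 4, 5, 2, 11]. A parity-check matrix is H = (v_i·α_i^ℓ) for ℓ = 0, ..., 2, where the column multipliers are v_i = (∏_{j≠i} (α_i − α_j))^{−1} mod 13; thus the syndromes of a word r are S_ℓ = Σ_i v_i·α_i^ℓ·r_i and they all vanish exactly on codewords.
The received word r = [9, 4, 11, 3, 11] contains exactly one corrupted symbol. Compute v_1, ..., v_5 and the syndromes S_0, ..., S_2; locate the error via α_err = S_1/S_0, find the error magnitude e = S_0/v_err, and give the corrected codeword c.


S = (1, 11, 4), error at position 5, error magnitude e = 10, c = [9, 4, 11, 3, 1].

Step 1: column multipliers v_i = (∏_{j≠i}(α_i − α_j))^{−1} mod 13.
  i = 1 (α = 1): (1−4)(1−5)(1−2)(1−11) = (−3)·(−4)·(−1)·(−10) = 120 ≡ 3, so v_1 = 3^{−1} = 9 (mod 13).
  i = 2 (α = 4): (4−1)(4−5)(4−2)(4−11) = 3·(−1)·2·(−7) = 42 ≡ 3, so v_2 = 3^{−1} = 9 (mod 13).
  i = 3 (α = 5): (5−1)(5−4)(5−2)(5−11) = 4·1·3·(−6) = −72 ≡ 6, so v_3 = 6^{−1} = 11 (mod 13).
  i = 4 (α = 2): (2−1)(2−4)(2−5)(2−11) = 1·(−2)·(−3)·(−9) = −54 ≡ 11, so v_4 = 11^{−1} = 6 (mod 13).
  i = 5 (α = 11): (11−1)(11−4)(11−5)(11−2) = 10·7·6·9 = 3780 ≡ 10, so v_5 = 10^{−1} = 4 (mod 13).
  v = [9, 9, 11, 6, 4].
Step 2: syndromes of r = [9, 4, 11, 3, 11] (all sums mod 13).
  S_0 = Σ v_i r_i = 9·9 + 9·4 + 11·11 + 6·3 + 4·11 = 300 ≡ 1.
  S_1 = Σ v_i α_i r_i = 9·1·9 + 9·4·4 + 11·5·11 + 6·2·3 + 4·11·11 = 1350 ≡ 11.
  α_i^2 mod 13 = [1, 3, 12, 4, 4].
  S_2 = Σ v_i α_i^2 r_i = 9·1·9 + 9·3·4 + 11·12·11 + 6·4·3 + 4·4·11 = 1889 ≡ 4.
  S = (1, 11, 4) ≠ 0, so r is not a codeword (an error is present).
Step 3: locate the error. For a single error e at position i, S_ℓ = v_i·e·α_i^ℓ, so α_err = S_1/S_0.
  S_0^{−1} = 1^{−1} = 1 (mod 13), so α_err = 11·1 = 11 ≡ 11 = α_5. Error position i = 5.
  Consistency check: S_2/S_1 = 4·6 = 24 ≡ 11 = α_err ✓ (single-error assumption holds).
Step 4: error magnitude e = S_0/v_5 = S_0·∏_{j≠5}(α_5 − α_j) = 1·10 = 10 ≡ 10 (mod 13).
Step 5: correct position 5: c_5 = r_5 − e = 11 − 10 ≡ 1 (mod 13). Hence c = [9, 4, 11, 3, 1].
  Check: interpolating c through the α_i gives m(x) = 2 + 7·x (degree < 2) with m(α_i) = c_i for every i, so c is indeed a codeword.


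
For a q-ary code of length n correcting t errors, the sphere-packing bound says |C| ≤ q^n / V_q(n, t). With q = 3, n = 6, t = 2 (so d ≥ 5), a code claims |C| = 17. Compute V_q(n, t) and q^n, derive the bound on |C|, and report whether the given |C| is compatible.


V_q(n, t) = 73, q^n = 729, Hamming bound = 9, |C| = 17 > bound (violated).

Step 1: Compute V_q(n, t) = Σ_{j=0}^2 C(n, j) (q−1)^j.
  j = 0: C(6,0)·(2)^0 = 1·1 = 1.
  j = 1: C(6,1)·(2)^1 = 6·2 = 12.
  j = 2: C(6,2)·(2)^2 = 15·4 = 60.
  V_q(n, t) = 1 + 12 + 60 = 73.
Step 2: q^n = 3^6 = 729.
Step 3: Hamming bound ⌊q^n / V_q(n,t)⌋ = ⌊729/73⌋ = 9.
Step 4: Compare |C| = 17 to 9: violated.
The claimed |C| lies above the Hamming bound, so no 3-ary code of length 6 with d ≥ 5 can have 17 codewords.


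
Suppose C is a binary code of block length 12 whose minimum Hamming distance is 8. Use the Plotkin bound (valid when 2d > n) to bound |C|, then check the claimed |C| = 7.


Plotkin bound M ≤ 4; given |C| = 7 > bound (violated).

Check applicability: 2d = 16, n = 12.
2d − n = 4 > 0, so Plotkin applies.
Compute d/(2d−n) = 8/4 ≈ 2.0000.
⌊d/(2d−n)⌋ = 2.
Plotkin bound: M ≤ 2·2 = 4.
Given |C| = 7, check: VIOLATED.
This |C| is above the Plotkin bound, so no binary code with n = 12, d = 8 and 7 codewords exists.


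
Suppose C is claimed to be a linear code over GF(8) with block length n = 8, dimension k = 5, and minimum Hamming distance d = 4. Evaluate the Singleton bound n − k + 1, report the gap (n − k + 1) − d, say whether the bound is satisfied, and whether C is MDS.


Singleton RHS = n − k + 1 = 4, slack = 0, bound satisfied, MDS.

Singleton bound: d ≤ n − k + 1.
Here n = 8, k = 5, so n − k + 1 = 4.
Given d = 4, check d ≤ 4: YES.
Slack = (n − k + 1) − d = 0.
The code is MDS (slack = 0).
Description: the claimed parameters are [8, 5, 4]_8; such a code would be MDS (meets Singleton bound).


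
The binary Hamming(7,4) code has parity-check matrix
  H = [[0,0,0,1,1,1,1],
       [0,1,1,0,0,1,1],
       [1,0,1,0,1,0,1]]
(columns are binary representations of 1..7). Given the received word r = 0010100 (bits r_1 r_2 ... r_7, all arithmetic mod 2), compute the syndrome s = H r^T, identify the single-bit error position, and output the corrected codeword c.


s = (1, 1, 0)^T, error position = 6, corrected codeword c = 0010110

Compute s = H r^T mod 2 one row at a time:
  s_1 = 0 + 1 + 0 + 0 = 1 ≡ 1 (mod 2).
  s_2 = 0 + 1 + 0 + 0 = 1 ≡ 1 (mod 2).
  s_3 = 0 + 1 + 1 + 0 = 2 ≡ 0 (mod 2).
s = (1, 1, 0)^T — this equals column 6 of H (binary 110), so error is at position 6.
Correct: flip bit 6 of r = 0010100 to get c = 0010110.


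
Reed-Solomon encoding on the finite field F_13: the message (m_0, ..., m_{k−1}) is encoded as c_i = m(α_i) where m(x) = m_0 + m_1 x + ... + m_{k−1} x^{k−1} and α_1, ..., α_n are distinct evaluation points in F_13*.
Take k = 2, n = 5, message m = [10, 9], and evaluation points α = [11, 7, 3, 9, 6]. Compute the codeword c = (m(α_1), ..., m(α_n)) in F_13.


c = [5, 8, 11, 0, 12]

Message polynomial: m(x) = 10 + 9·x (mod 13).
For each evaluation point α_i, compute m(α_i) mod 13:
  α_1 = 11: Horner steps 9 → 5, so m(11) = 5.
  α_2 = 7: Horner steps 9 → 8, so m(7) = 8.
  α_3 = 3: Horner steps 9 → 11, so m(3) = 11.
  α_4 = 9: Horner steps 9 → 0, so m(9) = 0.
  α_5 = 6: Horner steps 9 → 12, so m(6) = 12.
Codeword c = [5, 8, 11, 0, 12] ∈ F_13^5.


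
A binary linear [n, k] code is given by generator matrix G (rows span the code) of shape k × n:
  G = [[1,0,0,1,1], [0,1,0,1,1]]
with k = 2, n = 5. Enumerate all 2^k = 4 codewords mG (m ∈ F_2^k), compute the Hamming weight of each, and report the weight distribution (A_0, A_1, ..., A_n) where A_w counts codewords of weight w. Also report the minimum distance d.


Weight distribution: A_0 = 1, A_2 = 1, A_3 = 2. Minimum distance d = 2.

Enumerate all 2^2 = 4 messages m ∈ F_2^2.
For each, compute codeword c = mG in F_2^5, then tally its weight.
  m = 00 → c = 00000, weight = 0.
  m = 10 → c = 10011, weight = 3.
  m = 01 → c = 01011, weight = 3.
  m = 11 → c = 11000, weight = 2.
Tally weights:
  weight 0: 1 codewords.
  weight 2: 1 codewords.
  weight 3: 2 codewords.
Minimum distance d = smallest w > 0 with A_w > 0 = 2.
Sanity: Σ A_w = 4 = 2^2 = 4 ✓.


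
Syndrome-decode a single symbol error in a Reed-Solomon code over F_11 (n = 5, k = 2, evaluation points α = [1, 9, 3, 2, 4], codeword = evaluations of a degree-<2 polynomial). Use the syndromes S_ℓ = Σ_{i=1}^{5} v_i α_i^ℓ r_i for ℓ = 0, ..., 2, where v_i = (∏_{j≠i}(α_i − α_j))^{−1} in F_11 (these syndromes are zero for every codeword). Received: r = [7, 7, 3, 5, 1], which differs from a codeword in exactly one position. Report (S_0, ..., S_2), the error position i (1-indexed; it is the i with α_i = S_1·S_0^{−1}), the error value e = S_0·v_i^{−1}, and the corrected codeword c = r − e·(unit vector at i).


S = (2, 7, 8), error at position 2, error magnitude e = 5, c = [7, 2, 3, 5, 1].

Step 1: column multipliers v_i = (∏_{j≠i}(α_i − α_j))^{−1} mod 11.
  i = 1 (α = 1): (1−9)(1−3)(1−2)(1−4) = (−8)·(−2)·(−1)·(−3) = 48 ≡ 4, so v_1 = 4^{−1} = 3 (mod 11).
  i = 2 (α = 9): (9−1)(9−3)(9−2)(9−4) = 8·6·7·5 = 1680 ≡ 8, so v_2 = 8^{−1} = 7 (mod 11).
  i = 3 (α = 3): (3−1)(3−9)(3−2)(3−4) = 2·(−6)·1·(−1) = 12 ≡ 1, so v_3 = 1^{−1} = 1 (mod 11).
  i = 4 (α = 2): (2−1)(2−9)(2−3)(2−4) = 1·(−7)·(−1)·(−2) = −14 ≡ 8, so v_4 = 8^{−1} = 7 (mod 11).
  i = 5 (α = 4): (4−1)(4−9)(4−3)(4−2) = 3·(−5)·1·2 = −30 ≡ 3, so v_5 = 3^{−1} = 4 (mod 11).
  v = [3, 7, 1, 7, 4].
Step 2: syndromes of r = [7, 7, 3, 5, 1] (all sums mod 11).
  S_0 = Σ v_i r_i = 3·7 + 7·7 + 1·3 + 7·5 + 4·1 = 112 ≡ 2.
  S_1 = Σ v_i α_i r_i = 3·1·7 + 7·9·7 + 1·3·3 + 7·2·5 + 4·4·1 = 557 ≡ 7.
  α_i^2 mod 11 = [1, 4, 9, 4, 5].
  S_2 = Σ v_i α_i^2 r_i = 3·1·7 + 7·4·7 + 1·9·3 + 7·4·5 + 4·5·1 = 404 ≡ 8.
  S = (2, 7, 8) ≠ 0, so r is not a codeword (an error is present).
Step 3: locate the error. For a single error e at position i, S_ℓ = v_i·e·α_i^ℓ, so α_err = S_1/S_0.
  S_0^{−1} = 2^{−1} = 6 (mod 11), so α_err = 7·6 = 42 ≡ 9 = α_2. Error position i = 2.
  Consistency check: S_2/S_1 = 8·8 = 64 ≡ 9 = α_err ✓ (single-error assumption holds).
Step 4: error magnitude e = S_0/v_2 = S_0·∏_{j≠2}(α_2 − α_j) = 2·8 = 16 ≡ 5 (mod 11).
Step 5: correct position 2: c_2 = r_2 − e = 7 − 5 ≡ 2 (mod 11). Hence c = [7, 2, 3, 5, 1].
  Check: interpolating c through the α_i gives m(x) = 9 + 9·x (degree < 2) with m(α_i) = c_i for every i, so c is indeed a codeword.


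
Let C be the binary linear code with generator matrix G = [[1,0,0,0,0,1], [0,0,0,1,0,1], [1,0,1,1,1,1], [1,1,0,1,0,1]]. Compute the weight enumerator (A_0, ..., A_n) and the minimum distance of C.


Weight distribution: A_0 = 1, A_2 = 6, A_3 = 4, A_4 = 1, A_5 = 4. Minimum distance d = 2.

Enumerate all 2^4 = 16 messages m ∈ F_2^4.
For each, compute codeword c = mG in F_2^6, then tally its weight.
  m = 0000 → c = 000000, weight = 0.
  m = 1000 → c = 100001, weight = 2.
  m = 0100 → c = 000101, weight = 2.
  m = 1100 → c = 100100, weight = 2.
  m = 0010 → c = 101111, weight = 5.
  m = 1010 → c = 001110, weight = 3.
  m = 0110 → c = 101010, weight = 3.
  m = 1110 → c = 001011, weight = 3.
  m = 0001 → c = 110101, weight = 4.
  m = 1001 → c = 010100, weight = 2.
  m = 0101 → c = 110000, weight = 2.
  m = 1101 → c = 010001, weight = 2.
  m = 0011 → c = 011010, weight = 3.
  m = 1011 → c = 111011, weight = 5.
  m = 0111 → c = 011111, weight = 5.
  m = 1111 → c = 111110, weight = 5.
Tally weights:
  weight 0: 1 codewords.
  weight 2: 6 codewords.
  weight 3: 4 codewords.
  weight 4: 1 codewords.
  weight 5: 4 codewords.
Minimum distance d = smallest w > 0 with A_w > 0 = 2.
Sanity: Σ A_w = 16 = 2^4 = 16 ✓.


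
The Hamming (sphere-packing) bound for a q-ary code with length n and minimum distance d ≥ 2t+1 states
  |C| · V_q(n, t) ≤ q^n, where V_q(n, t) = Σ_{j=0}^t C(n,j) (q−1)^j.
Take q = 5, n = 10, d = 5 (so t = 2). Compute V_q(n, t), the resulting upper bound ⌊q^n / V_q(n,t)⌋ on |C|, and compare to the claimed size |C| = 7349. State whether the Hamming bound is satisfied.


V_q(n, t) = 761, q^n = 9765625, Hamming bound = 12832, |C| = 7349 ≤ bound (satisfied).

Step 1: Compute V_q(n, t) = Σ_{j=0}^2 C(n, j) (q−1)^j.
  j = 0: C(10,0)·(4)^0 = 1·1 = 1.
  j = 1: C(10,1)·(4)^1 = 10·4 = 40.
  j = 2: C(10,2)·(4)^2 = 45·16 = 720.
  V_q(n, t) = 1 + 40 + 720 = 761.
Step 2: q^n = 5^10 = 9765625.
Step 3: Hamming bound ⌊q^n / V_q(n,t)⌋ = ⌊9765625/761⌋ = 12832.
Step 4: Compare |C| = 7349 to 12832: satisfied.
The claimed |C| lies below the Hamming bound.


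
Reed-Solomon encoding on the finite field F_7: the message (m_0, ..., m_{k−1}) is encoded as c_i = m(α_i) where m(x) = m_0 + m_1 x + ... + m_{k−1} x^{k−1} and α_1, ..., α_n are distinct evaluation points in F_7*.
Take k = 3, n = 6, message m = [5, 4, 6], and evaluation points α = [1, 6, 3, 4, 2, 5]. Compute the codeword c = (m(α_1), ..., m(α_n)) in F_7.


c = [1, 0, 1, 5, 2, 0]

Message polynomial: m(x) = 5 + 4·x + 6·x^2 (mod 7).
For each evaluation point α_i, compute m(α_i) mod 7:
  α_1 = 1: Horner steps 6 → 3 → 1, so m(1) = 1.
  α_2 = 6: Horner steps 6 → 5 → 0, so m(6) = 0.
  α_3 = 3: Horner steps 6 → 1 → 1, so m(3) = 1.
  α_4 = 4: Horner steps 6 → 0 → 5, so m(4) = 5.
  α_5 = 2: Horner steps 6 → 2 → 2, so m(2) = 2.
  α_6 = 5: Horner steps 6 → 6 → 0, so m(5) = 0.
Codeword c = [1, 0, 1, 5, 2, 0] ∈ F_7^6.


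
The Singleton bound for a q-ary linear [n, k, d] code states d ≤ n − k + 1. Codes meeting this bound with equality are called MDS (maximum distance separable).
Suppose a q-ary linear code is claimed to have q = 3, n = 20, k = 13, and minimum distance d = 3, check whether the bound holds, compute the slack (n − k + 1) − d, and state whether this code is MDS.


Singleton RHS = n − k + 1 = 8, slack = 5, bound satisfied, not MDS.

Singleton bound: d ≤ n − k + 1.
Here n = 20, k = 13, so n − k + 1 = 8.
Given d = 3, check d ≤ 8: YES.
Slack = (n − k + 1) − d = 5.
The code is NOT MDS (slack = 5 > 0).
Description: the claimed parameters are [20, 13, 3]_3; such a code would be non-MDS.


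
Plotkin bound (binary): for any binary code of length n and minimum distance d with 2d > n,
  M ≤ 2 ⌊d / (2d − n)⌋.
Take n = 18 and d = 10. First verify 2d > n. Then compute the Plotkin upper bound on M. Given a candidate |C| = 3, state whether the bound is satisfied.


Plotkin bound M ≤ 10; given |C| = 3 ≤ bound (satisfied).

Check applicability: 2d = 20, n = 18.
2d − n = 2 > 0, so Plotkin applies.
Compute d/(2d−n) = 10/2 ≈ 5.0000.
⌊d/(2d−n)⌋ = 5.
Plotkin bound: M ≤ 2·5 = 10.
Given |C| = 3, check: satisfied.
This |C| is below the Plotkin bound.


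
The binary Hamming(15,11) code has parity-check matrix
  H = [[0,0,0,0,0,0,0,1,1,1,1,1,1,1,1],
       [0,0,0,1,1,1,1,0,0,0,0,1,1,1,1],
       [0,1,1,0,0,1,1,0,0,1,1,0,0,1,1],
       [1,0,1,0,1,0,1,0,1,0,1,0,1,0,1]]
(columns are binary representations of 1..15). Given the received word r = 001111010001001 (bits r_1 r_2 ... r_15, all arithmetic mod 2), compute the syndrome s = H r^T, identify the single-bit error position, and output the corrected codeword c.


s = (1, 1, 1, 1)^T, error position = 15, corrected codeword c = 001111010001000

Compute s = H r^T mod 2 one row at a time:
  s_1 = 1 + 0 + 0 + 0 + 1 + 0 + 0 + 1 = 3 ≡ 1 (mod 2).
  s_2 = 1 + 1 + 1 + 0 + 1 + 0 + 0 + 1 = 5 ≡ 1 (mod 2).
  s_3 = 0 + 1 + 1 + 0 + 0 + 0 + 0 + 1 = 3 ≡ 1 (mod 2).
  s_4 = 0 + 1 + 1 + 0 + 0 + 0 + 0 + 1 = 3 ≡ 1 (mod 2).
s = (1, 1, 1, 1)^T — this equals column 15 of H (binary 1111), so error is at position 15.
Correct: flip bit 15 of r = 001111010001001 to get c = 001111010001000.


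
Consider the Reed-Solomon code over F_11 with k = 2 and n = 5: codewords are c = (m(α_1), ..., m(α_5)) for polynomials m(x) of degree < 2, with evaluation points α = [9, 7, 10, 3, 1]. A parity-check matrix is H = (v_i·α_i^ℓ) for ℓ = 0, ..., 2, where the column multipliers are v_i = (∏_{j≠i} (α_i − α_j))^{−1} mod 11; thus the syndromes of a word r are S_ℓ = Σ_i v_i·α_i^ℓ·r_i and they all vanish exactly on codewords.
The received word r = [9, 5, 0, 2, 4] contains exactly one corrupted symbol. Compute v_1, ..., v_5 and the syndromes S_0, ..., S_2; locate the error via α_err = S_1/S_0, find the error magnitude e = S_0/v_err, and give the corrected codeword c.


S = (1, 3, 9), error at position 4, error magnitude e = 5, c = [9, 5, 0, 8, 4].

Step 1: column multipliers v_i = (∏_{j≠i}(α_i − α_j))^{−1} mod 11.
  i = 1 (α = 9): (9−7)(9−10)(9−3)(9−1) = 2·(−1)·6·8 = −96 ≡ 3, so v_1 = 3^{−1} = 4 (mod 11).
  i = 2 (α = 7): (7−9)(7−10)(7−3)(7−1) = (−2)·(−3)·4·6 = 144 ≡ 1, so v_2 = 1^{−1} = 1 (mod 11).
  i = 3 (α = 10): (10−9)(10−7)(10−3)(10−1) = 1·3·7·9 = 189 ≡ 2, so v_3 = 2^{−1} = 6 (mod 11).
  i = 4 (α = 3): (3−9)(3−7)(3−10)(3−1) = (−6)·(−4)·(−7)·2 = −336 ≡ 5, so v_4 = 5^{−1} = 9 (mod 11).
  i = 5 (α = 1): (1−9)(1−7)(1−10)(1−3) = (−8)·(−6)·(−9)·(−2) = 864 ≡ 6, so v_5 = 6^{−1} = 2 (mod 11).
  v = [4, 1, 6, 9, 2].
Step 2: syndromes of r = [9, 5, 0, 2, 4] (all sums mod 11).
  S_0 = Σ v_i r_i = 4·9 + 1·5 + 6·0 + 9·2 + 2·4 = 67 ≡ 1.
  S_1 = Σ v_i α_i r_i = 4·9·9 + 1·7·5 + 6·10·0 + 9·3·2 + 2·1·4 = 421 ≡ 3.
  α_i^2 mod 11 = [4, 5, 1, 9, 1].
  S_2 = Σ v_i α_i^2 r_i = 4·4·9 + 1·5·5 + 6·1·0 + 9·9·2 + 2·1·4 = 339 ≡ 9.
  S = (1, 3, 9) ≠ 0, so r is not a codeword (an error is present).
Step 3: locate the error. For a single error e at position i, S_ℓ = v_i·e·α_i^ℓ, so α_err = S_1/S_0.
  S_0^{−1} = 1^{−1} = 1 (mod 11), so α_err = 3·1 = 3 ≡ 3 = α_4. Error position i = 4.
  Consistency check: S_2/S_1 = 9·4 = 36 ≡ 3 = α_err ✓ (single-error assumption holds).
Step 4: error magnitude e = S_0/v_4 = S_0·∏_{j≠4}(α_4 − α_j) = 1·5 = 5 ≡ 5 (mod 11).
Step 5: correct position 4: c_4 = r_4 − e = 2 − 5 ≡ 8 (mod 11). Hence c = [9, 5, 0, 8, 4].
  Check: interpolating c through the α_i gives m(x) = 2 + 2·x (degree < 2) with m(α_i) = c_i for every i, so c is indeed a codeword.


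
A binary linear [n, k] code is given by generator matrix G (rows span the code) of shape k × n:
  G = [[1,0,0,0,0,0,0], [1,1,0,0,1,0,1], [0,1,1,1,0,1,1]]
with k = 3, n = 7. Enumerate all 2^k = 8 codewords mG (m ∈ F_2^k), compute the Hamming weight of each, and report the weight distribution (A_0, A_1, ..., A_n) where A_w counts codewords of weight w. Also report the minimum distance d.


Weight distribution: A_0 = 1, A_1 = 1, A_3 = 1, A_4 = 2, A_5 = 2, A_6 = 1. Minimum distance d = 1.

Enumerate all 2^3 = 8 messages m ∈ F_2^3.
For each, compute codeword c = mG in F_2^7, then tally its weight.
  m = 000 → c = 0000000, weight = 0.
  m = 100 → c = 1000000, weight = 1.
  m = 010 → c = 1100101, weight = 4.
  m = 110 → c = 0100101, weight = 3.
  m = 001 → c = 0111011, weight = 5.
  m = 101 → c = 1111011, weight = 6.
  m = 011 → c = 1011110, weight = 5.
  m = 111 → c = 0011110, weight = 4.
Tally weights:
  weight 0: 1 codewords.
  weight 1: 1 codewords.
  weight 3: 1 codewords.
  weight 4: 2 codewords.
  weight 5: 2 codewords.
  weight 6: 1 codewords.
Minimum distance d = smallest w > 0 with A_w > 0 = 1.
Sanity: Σ A_w = 8 = 2^3 = 8 ✓.


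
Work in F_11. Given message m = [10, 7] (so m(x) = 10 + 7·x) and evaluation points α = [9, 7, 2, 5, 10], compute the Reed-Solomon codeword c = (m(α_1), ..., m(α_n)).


c = [7, 4, 2, 1, 3]

Message polynomial: m(x) = 10 + 7·x (mod 11).
For each evaluation point α_i, compute m(α_i) mod 11:
  α_1 = 9: Horner steps 7 → 7, so m(9) = 7.
  α_2 = 7: Horner steps 7 → 4, so m(7) = 4.
  α_3 = 2: Horner steps 7 → 2, so m(2) = 2.
  α_4 = 5: Horner steps 7 → 1, so m(5) = 1.
  α_5 = 10: Horner steps 7 → 3, so m(10) = 3.
Codeword c = [7, 4, 2, 1, 3] ∈ F_11^5.


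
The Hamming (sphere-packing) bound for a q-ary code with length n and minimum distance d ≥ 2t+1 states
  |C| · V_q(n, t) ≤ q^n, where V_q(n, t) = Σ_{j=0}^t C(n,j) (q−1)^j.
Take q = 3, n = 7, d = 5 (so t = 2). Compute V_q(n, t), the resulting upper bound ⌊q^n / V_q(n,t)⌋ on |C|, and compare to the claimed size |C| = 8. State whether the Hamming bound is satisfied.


V_q(n, t) = 99, q^n = 2187, Hamming bound = 22, |C| = 8 ≤ bound (satisfied).

Step 1: Compute V_q(n, t) = Σ_{j=0}^2 C(n, j) (q−1)^j.
  j = 0: C(7,0)·(2)^0 = 1·1 = 1.
  j = 1: C(7,1)·(2)^1 = 7·2 = 14.
  j = 2: C(7,2)·(2)^2 = 21·4 = 84.
  V_q(n, t) = 1 + 14 + 84 = 99.
Step 2: q^n = 3^7 = 2187.
Step 3: Hamming bound ⌊q^n / V_q(n,t)⌋ = ⌊2187/99⌋ = 22.
Step 4: Compare |C| = 8 to 22: satisfied.
The claimed |C| lies below the Hamming bound.


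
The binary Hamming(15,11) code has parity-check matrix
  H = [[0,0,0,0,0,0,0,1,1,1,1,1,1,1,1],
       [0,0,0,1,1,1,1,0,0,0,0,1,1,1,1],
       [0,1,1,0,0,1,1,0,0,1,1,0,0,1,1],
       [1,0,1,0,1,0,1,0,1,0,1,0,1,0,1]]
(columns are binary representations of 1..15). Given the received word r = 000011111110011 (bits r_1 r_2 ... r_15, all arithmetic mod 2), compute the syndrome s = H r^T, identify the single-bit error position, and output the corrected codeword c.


s = (0, 1, 0, 1)^T, error position = 5, corrected codeword c = 000001111110011

Compute s = H r^T mod 2 one row at a time:
  s_1 = 1 + 1 + 1 + 1 + 0 + 0 + 1 + 1 = 6 ≡ 0 (mod 2).
  s_2 = 0 + 1 + 1 + 1 + 0 + 0 + 1 + 1 = 5 ≡ 1 (mod 2).
  s_3 = 0 + 0 + 1 + 1 + 1 + 1 + 1 + 1 = 6 ≡ 0 (mod 2).
  s_4 = 0 + 0 + 1 + 1 + 1 + 1 + 0 + 1 = 5 ≡ 1 (mod 2).
s = (0, 1, 0, 1)^T — this equals column 5 of H (binary 0101), so error is at position 5.
Correct: flip bit 5 of r = 000011111110011 to get c = 000001111110011.


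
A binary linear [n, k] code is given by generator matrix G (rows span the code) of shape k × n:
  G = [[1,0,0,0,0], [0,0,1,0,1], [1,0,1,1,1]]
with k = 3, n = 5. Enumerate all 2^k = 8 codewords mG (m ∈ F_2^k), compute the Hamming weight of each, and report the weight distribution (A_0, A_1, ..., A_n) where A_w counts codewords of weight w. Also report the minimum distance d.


Weight distribution: A_0 = 1, A_1 = 2, A_2 = 2, A_3 = 2, A_4 = 1. Minimum distance d = 1.

Enumerate all 2^3 = 8 messages m ∈ F_2^3.
For each, compute codeword c = mG in F_2^5, then tally its weight.
  m = 000 → c = 00000, weight = 0.
  m = 100 → c = 10000, weight = 1.
  m = 010 → c = 00101, weight = 2.
  m = 110 → c = 10101, weight = 3.
  m = 001 → c = 10111, weight = 4.
  m = 101 → c = 00111, weight = 3.
  m = 011 → c = 10010, weight = 2.
  m = 111 → c = 00010, weight = 1.
Tally weights:
  weight 0: 1 codewords.
  weight 1: 2 codewords.
  weight 2: 2 codewords.
  weight 3: 2 codewords.
  weight 4: 1 codewords.
Minimum distance d = smallest w > 0 with A_w > 0 = 1.
Sanity: Σ A_w = 8 = 2^3 = 8 ✓.


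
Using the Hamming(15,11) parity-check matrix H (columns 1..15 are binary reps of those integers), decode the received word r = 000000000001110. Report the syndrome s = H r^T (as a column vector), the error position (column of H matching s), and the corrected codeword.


s = (1, 1, 1, 1)^T, error position = 15, corrected codeword c = 000000000001111

Compute s = H r^T mod 2 one row at a time:
  s_1 = 0 + 0 + 0 + 0 + 1 + 1 + 1 + 0 = 3 ≡ 1 (mod 2).
  s_2 = 0 + 0 + 0 + 0 + 1 + 1 + 1 + 0 = 3 ≡ 1 (mod 2).
  s_3 = 0 + 0 + 0 + 0 + 0 + 0 + 1 + 0 = 1 ≡ 1 (mod 2).
  s_4 = 0 + 0 + 0 + 0 + 0 + 0 + 1 + 0 = 1 ≡ 1 (mod 2).
s = (1, 1, 1, 1)^T — this equals column 15 of H (binary 1111), so error is at position 15.
Correct: flip bit 15 of r = 000000000001110 to get c = 000000000001111.


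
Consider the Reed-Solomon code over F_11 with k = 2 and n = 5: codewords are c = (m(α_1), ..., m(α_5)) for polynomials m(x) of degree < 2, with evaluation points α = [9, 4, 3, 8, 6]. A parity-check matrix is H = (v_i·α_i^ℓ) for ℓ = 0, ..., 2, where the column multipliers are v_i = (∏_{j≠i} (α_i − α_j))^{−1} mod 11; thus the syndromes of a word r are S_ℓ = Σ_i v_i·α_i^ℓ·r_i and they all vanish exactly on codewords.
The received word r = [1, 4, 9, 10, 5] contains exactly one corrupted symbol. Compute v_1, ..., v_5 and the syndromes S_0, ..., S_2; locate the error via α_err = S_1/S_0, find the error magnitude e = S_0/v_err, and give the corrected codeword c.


S = (1, 8, 9), error at position 4, error magnitude e = 4, c = [1, 4, 9, 6, 5].

Step 1: column multipliers v_i = (∏_{j≠i}(α_i − α_j))^{−1} mod 11.
  i = 1 (α = 9): (9−4)(9−3)(9−8)(9−6) = 5·6·1·3 = 90 ≡ 2, so v_1 = 2^{−1} = 6 (mod 11).
  i = 2 (α = 4): (4−9)(4−3)(4−8)(4−6) = (−5)·1·(−4)·(−2) = −40 ≡ 4, so v_2 = 4^{−1} = 3 (mod 11).
  i = 3 (α = 3): (3−9)(3−4)(3−8)(3−6) = (−6)·(−1)·(−5)·(−3) = 90 ≡ 2, so v_3 = 2^{−1} = 6 (mod 11).
  i = 4 (α = 8): (8−9)(8−4)(8−3)(8−6) = (−1)·4·5·2 = −40 ≡ 4, so v_4 = 4^{−1} = 3 (mod 11).
  i = 5 (α = 6): (6−9)(6−4)(6−3)(6−8) = (−3)·2·3·(−2) = 36 ≡ 3, so v_5 = 3^{−1} = 4 (mod 11).
  v = [6, 3, 6, 3, 4].
Step 2: syndromes of r = [1, 4, 9, 10, 5] (all sums mod 11).
  S_0 = Σ v_i r_i = 6·1 + 3·4 + 6·9 + 3·10 + 4·5 = 122 ≡ 1.
  S_1 = Σ v_i α_i r_i = 6·9·1 + 3·4·4 + 6·3·9 + 3·8·10 + 4·6·5 = 624 ≡ 8.
  α_i^2 mod 11 = [4, 5, 9, 9, 3].
  S_2 = Σ v_i α_i^2 r_i = 6·4·1 + 3·5·4 + 6·9·9 + 3·9·10 + 4·3·5 = 900 ≡ 9.
  S = (1, 8, 9) ≠ 0, so r is not a codeword (an error is present).
Step 3: locate the error. For a single error e at position i, S_ℓ = v_i·e·α_i^ℓ, so α_err = S_1/S_0.
  S_0^{−1} = 1^{−1} = 1 (mod 11), so α_err = 8·1 = 8 ≡ 8 = α_4. Error position i = 4.
  Consistency check: S_2/S_1 = 9·7 = 63 ≡ 8 = α_err ✓ (single-error assumption holds).
Step 4: error magnitude e = S_0/v_4 = S_0·∏_{j≠4}(α_4 − α_j) = 1·4 = 4 ≡ 4 (mod 11).
Step 5: correct position 4: c_4 = r_4 − e = 10 − 4 ≡ 6 (mod 11). Hence c = [1, 4, 9, 6, 5].
  Check: interpolating c through the α_i gives m(x) = 2 + 6·x (degree < 2) with m(α_i) = c_i for every i, so c is indeed a codeword.


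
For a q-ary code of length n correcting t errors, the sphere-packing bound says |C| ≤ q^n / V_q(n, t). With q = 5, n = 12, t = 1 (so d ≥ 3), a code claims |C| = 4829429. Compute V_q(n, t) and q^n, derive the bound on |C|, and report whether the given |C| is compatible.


V_q(n, t) = 49, q^n = 244140625, Hamming bound = 4982461, |C| = 4829429 ≤ bound (satisfied).

Step 1: Compute V_q(n, t) = Σ_{j=0}^1 C(n, j) (q−1)^j.
  j = 0: C(12,0)·(4)^0 = 1·1 = 1.
  j = 1: C(12,1)·(4)^1 = 12·4 = 48.
  V_q(n, t) = 1 + 48 = 49.
Step 2: q^n = 5^12 = 244140625.
Step 3: Hamming bound ⌊q^n / V_q(n,t)⌋ = ⌊244140625/49⌋ = 4982461.
Step 4: Compare |C| = 4829429 to 4982461: satisfied.
The claimed |C| lies below the Hamming bound.


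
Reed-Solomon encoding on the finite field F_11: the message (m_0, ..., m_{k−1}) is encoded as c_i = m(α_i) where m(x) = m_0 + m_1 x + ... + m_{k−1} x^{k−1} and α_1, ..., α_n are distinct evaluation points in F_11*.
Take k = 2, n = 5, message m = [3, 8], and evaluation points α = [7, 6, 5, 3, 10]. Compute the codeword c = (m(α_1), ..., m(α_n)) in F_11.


c = [4, 7, 10, 5, 6]

Message polynomial: m(x) = 3 + 8·x (mod 11).
For each evaluation point α_i, compute m(α_i) mod 11:
  α_1 = 7: Horner steps 8 → 4, so m(7) = 4.
  α_2 = 6: Horner steps 8 → 7, so m(6) = 7.
  α_3 = 5: Horner steps 8 → 10, so m(5) = 10.
  α_4 = 3: Horner steps 8 → 5, so m(3) = 5.
  α_5 = 10: Horner steps 8 → 6, so m(10) = 6.
Codeword c = [4, 7, 10, 5, 6] ∈ F_11^5.


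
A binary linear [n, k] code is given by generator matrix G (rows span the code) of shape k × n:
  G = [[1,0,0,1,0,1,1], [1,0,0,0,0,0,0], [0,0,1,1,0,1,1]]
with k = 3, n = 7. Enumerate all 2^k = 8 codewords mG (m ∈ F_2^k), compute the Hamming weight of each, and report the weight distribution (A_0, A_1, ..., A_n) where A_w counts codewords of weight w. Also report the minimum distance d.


Weight distribution: A_0 = 1, A_1 = 2, A_2 = 1, A_3 = 1, A_4 = 2, A_5 = 1. Minimum distance d = 1.

Enumerate all 2^3 = 8 messages m ∈ F_2^3.
For each, compute codeword c = mG in F_2^7, then tally its weight.
  m = 000 → c = 0000000, weight = 0.
  m = 100 → c = 1001011, weight = 4.
  m = 010 → c = 1000000, weight = 1.
  m = 110 → c = 0001011, weight = 3.
  m = 001 → c = 0011011, weight = 4.
  m = 101 → c = 1010000, weight = 2.
  m = 011 → c = 1011011, weight = 5.
  m = 111 → c = 0010000, weight = 1.
Tally weights:
  weight 0: 1 codewords.
  weight 1: 2 codewords.
  weight 2: 1 codewords.
  weight 3: 1 codewords.
  weight 4: 2 codewords.
  weight 5: 1 codewords.
Minimum distance d = smallest w > 0 with A_w > 0 = 1.
Sanity: Σ A_w = 8 = 2^3 = 8 ✓.


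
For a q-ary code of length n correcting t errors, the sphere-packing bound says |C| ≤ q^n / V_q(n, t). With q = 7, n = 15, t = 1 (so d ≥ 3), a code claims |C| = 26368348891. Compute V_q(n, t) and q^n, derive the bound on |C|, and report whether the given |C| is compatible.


V_q(n, t) = 91, q^n = 4747561509943, Hamming bound = 52171005603, |C| = 26368348891 ≤ bound (satisfied).

Step 1: Compute V_q(n, t) = Σ_{j=0}^1 C(n, j) (q−1)^j.
  j = 0: C(15,0)·(6)^0 = 1·1 = 1.
  j = 1: C(15,1)·(6)^1 = 15·6 = 90.
  V_q(n, t) = 1 + 90 = 91.
Step 2: q^n = 7^15 = 4747561509943.
Step 3: Hamming bound ⌊q^n / V_q(n,t)⌋ = ⌊4747561509943/91⌋ = 52171005603.
Step 4: Compare |C| = 26368348891 to 52171005603: satisfied.
The claimed |C| lies below the Hamming bound.


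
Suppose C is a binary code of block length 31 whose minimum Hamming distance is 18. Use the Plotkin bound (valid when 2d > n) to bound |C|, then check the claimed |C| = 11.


Plotkin bound M ≤ 6; given |C| = 11 > bound (violated).

Check applicability: 2d = 36, n = 31.
2d − n = 5 > 0, so Plotkin applies.
Compute d/(2d−n) = 18/5 ≈ 3.6000.
⌊d/(2d−n)⌋ = 3.
Plotkin bound: M ≤ 2·3 = 6.
Given |C| = 11, check: VIOLATED.
This |C| is above the Plotkin bound, so no binary code with n = 31, d = 18 and 11 codewords exists.


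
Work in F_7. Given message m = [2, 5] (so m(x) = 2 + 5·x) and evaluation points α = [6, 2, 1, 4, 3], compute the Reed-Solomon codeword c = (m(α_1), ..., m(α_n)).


c = [4, 5, 0, 1, 3]

Message polynomial: m(x) = 2 + 5·x (mod 7).
For each evaluation point α_i, compute m(α_i) mod 7:
  α_1 = 6: Horner steps 5 → 4, so m(6) = 4.
  α_2 = 2: Horner steps 5 → 5, so m(2) = 5.
  α_3 = 1: Horner steps 5 → 0, so m(1) = 0.
  α_4 = 4: Horner steps 5 → 1, so m(4) = 1.
  α_5 = 3: Horner steps 5 → 3, so m(3) = 3.
Codeword c = [4, 5, 0, 1, 3] ∈ F_7^5.


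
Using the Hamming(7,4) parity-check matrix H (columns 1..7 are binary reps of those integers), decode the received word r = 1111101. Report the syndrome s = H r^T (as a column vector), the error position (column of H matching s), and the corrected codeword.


s = (1, 1, 0)^T, error position = 6, corrected codeword c = 1111111

Compute s = H r^T mod 2 one row at a time:
  s_1 = 1 + 1 + 0 + 1 = 3 ≡ 1 (mod 2).
  s_2 = 1 + 1 + 0 + 1 = 3 ≡ 1 (mod 2).
  s_3 = 1 + 1 + 1 + 1 = 4 ≡ 0 (mod 2).
s = (1, 1, 0)^T — this equals column 6 of H (binary 110), so error is at position 6.
Correct: flip bit 6 of r = 1111101 to get c = 1111111.


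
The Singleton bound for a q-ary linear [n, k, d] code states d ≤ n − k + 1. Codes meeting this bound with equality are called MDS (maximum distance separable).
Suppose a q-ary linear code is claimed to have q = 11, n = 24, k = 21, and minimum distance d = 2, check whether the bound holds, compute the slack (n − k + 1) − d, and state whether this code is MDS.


Singleton RHS = n − k + 1 = 4, slack = 2, bound satisfied, not MDS.

Singleton bound: d ≤ n − k + 1.
Here n = 24, k = 21, so n − k + 1 = 4.
Given d = 2, check d ≤ 4: YES.
Slack = (n − k + 1) − d = 2.
The code is NOT MDS (slack = 2 > 0).
Description: the claimed parameters are [24, 21, 2]_11; such a code would be non-MDS.


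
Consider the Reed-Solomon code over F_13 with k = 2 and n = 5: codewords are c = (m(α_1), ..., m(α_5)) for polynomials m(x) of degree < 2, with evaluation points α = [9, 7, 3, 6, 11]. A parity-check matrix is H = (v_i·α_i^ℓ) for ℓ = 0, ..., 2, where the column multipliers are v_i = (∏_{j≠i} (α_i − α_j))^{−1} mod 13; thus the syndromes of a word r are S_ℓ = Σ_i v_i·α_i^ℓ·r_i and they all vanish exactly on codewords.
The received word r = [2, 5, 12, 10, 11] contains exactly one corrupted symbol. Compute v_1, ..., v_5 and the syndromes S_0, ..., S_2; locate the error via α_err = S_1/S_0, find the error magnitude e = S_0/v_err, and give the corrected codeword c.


S = (12, 4, 10), error at position 1, error magnitude e = 7, c = [8, 5, 12, 10, 11].

Step 1: column multipliers v_i = (∏_{j≠i}(α_i − α_j))^{−1} mod 13.
  i = 1 (α = 9): (9−7)(9−3)(9−6)(9−11) = 2·6·3·(−2) = −72 ≡ 6, so v_1 = 6^{−1} = 11 (mod 13).
  i = 2 (α = 7): (7−9)(7−3)(7−6)(7−11) = (−2)·4·1·(−4) = 32 ≡ 6, so v_2 = 6^{−1} = 11 (mod 13).
  i = 3 (α = 3): (3−9)(3−7)(3−6)(3−11) = (−6)·(−4)·(−3)·(−8) = 576 ≡ 4, so v_3 = 4^{−1} = 10 (mod 13).
  i = 4 (α = 6): (6−9)(6−7)(6−3)(6−11) = (−3)·(−1)·3·(−5) = −45 ≡ 7, so v_4 = 7^{−1} = 2 (mod 13).
  i = 5 (α = 11): (11−9)(11−7)(11−3)(11−6) = 2·4·8·5 = 320 ≡ 8, so v_5 = 8^{−1} = 5 (mod 13).
  v = [11, 11, 10, 2, 5].
Step 2: syndromes of r = [2, 5, 12, 10, 11] (all sums mod 13).
  S_0 = Σ v_i r_i = 11·2 + 11·5 + 10·12 + 2·10 + 5·11 = 272 ≡ 12.
  S_1 = Σ v_i α_i r_i = 11·9·2 + 11·7·5 + 10·3·12 + 2·6·10 + 5·11·11 = 1668 ≡ 4.
  α_i^2 mod 13 = [3, 10, 9, 10, 4].
  S_2 = Σ v_i α_i^2 r_i = 11·3·2 + 11·10·5 + 10·9·12 + 2·10·10 + 5·4·11 = 2116 ≡ 10.
  S = (12, 4, 10) ≠ 0, so r is not a codeword (an error is present).
Step 3: locate the error. For a single error e at position i, S_ℓ = v_i·e·α_i^ℓ, so α_err = S_1/S_0.
  S_0^{−1} = 12^{−1} = 12 (mod 13), so α_err = 4·12 = 48 ≡ 9 = α_1. Error position i = 1.
  Consistency check: S_2/S_1 = 10·10 = 100 ≡ 9 = α_err ✓ (single-error assumption holds).
Step 4: error magnitude e = S_0/v_1 = S_0·∏_{j≠1}(α_1 − α_j) = 12·6 = 72 ≡ 7 (mod 13).
Step 5: correct position 1: c_1 = r_1 − e = 2 − 7 ≡ 8 (mod 13). Hence c = [8, 5, 12, 10, 11].
  Check: interpolating c through the α_i gives m(x) = 1 + 8·x (degree < 2) with m(α_i) = c_i for every i, so c is indeed a codeword.


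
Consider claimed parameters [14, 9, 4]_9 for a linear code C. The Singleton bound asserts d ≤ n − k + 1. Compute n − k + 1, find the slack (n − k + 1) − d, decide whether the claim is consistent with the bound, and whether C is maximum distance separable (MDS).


Singleton RHS = n − k + 1 = 6, slack = 2, bound satisfied, not MDS.

Singleton bound: d ≤ n − k + 1.
Here n = 14, k = 9, so n − k + 1 = 6.
Given d = 4, check d ≤ 6: YES.
Slack = (n − k + 1) − d = 2.
The code is NOT MDS (slack = 2 > 0).
Description: the claimed parameters are [14, 9, 4]_9; such a code would be non-MDS.


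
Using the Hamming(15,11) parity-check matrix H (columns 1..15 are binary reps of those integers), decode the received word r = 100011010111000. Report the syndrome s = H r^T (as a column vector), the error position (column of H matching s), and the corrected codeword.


s = (0, 1, 1, 1)^T, error position = 7, corrected codeword c = 100011110111000

Compute s = H r^T mod 2 one row at a time:
  s_1 = 1 + 0 + 1 + 1 + 1 + 0 + 0 + 0 = 4 ≡ 0 (mod 2).
  s_2 = 0 + 1 + 1 + 0 + 1 + 0 + 0 + 0 = 3 ≡ 1 (mod 2).
  s_3 = 0 + 0 + 1 + 0 + 1 + 1 + 0 + 0 = 3 ≡ 1 (mod 2).
  s_4 = 1 + 0 + 1 + 0 + 0 + 1 + 0 + 0 = 3 ≡ 1 (mod 2).
s = (0, 1, 1, 1)^T — this equals column 7 of H (binary 0111), so error is at position 7.
Correct: flip bit 7 of r = 100011010111000 to get c = 100011110111000.
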